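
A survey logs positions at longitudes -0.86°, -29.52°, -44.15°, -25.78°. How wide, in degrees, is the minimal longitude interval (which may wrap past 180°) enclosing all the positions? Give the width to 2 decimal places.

43.29°

Sort the longitudes: -44.15°, -29.52°, -25.78°, -0.86°.
Eastward gaps between consecutive values (wrapping around): 14.63°, 3.74°, 24.92°, 316.71°.
Largest gap = 316.71° ⇒ minimal covering band is its complement: 360° − 316.71° = 43.29°.
Band runs from -44.15° eastward to -0.86°.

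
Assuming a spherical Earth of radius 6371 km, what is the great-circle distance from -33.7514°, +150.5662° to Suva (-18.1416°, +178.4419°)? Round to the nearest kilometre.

Δλ = 178.4419 − 150.5662 = 27.8757°.
Δφ = -18.1416 − -33.7514 = 15.6098°.
a = sin²(Δφ/2) + cos φ₁ · cos φ₂ · sin²(Δλ/2) = 0.064283.
c = 2·atan2(√a, √(1−a)) = 0.51268 rad → d = 6371·c ≈ 3266.28 km.

3266 km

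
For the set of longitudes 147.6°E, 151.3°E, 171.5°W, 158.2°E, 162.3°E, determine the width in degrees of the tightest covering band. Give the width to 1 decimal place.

Sort the longitudes: -171.5°, +147.6°, +151.3°, +158.2°, +162.3°.
Eastward gaps between consecutive values (wrapping around): 319.1°, 3.7°, 6.9°, 4.1°, 26.2°.
Largest gap = 319.1° ⇒ minimal covering band is its complement: 360° − 319.1° = 40.9°.
Band runs from +147.6° eastward to -171.5°, crossing the antimeridian.

40.9°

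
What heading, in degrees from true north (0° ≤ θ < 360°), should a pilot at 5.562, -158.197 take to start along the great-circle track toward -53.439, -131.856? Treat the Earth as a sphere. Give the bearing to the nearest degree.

163°

Δλ = -131.856 − -158.197 = 26.341°.
θ = atan2( sin Δλ · cos φ₂ , cos φ₁ · sin φ₂ − sin φ₁ · cos φ₂ · cos Δλ )
  = atan2(0.26431, -0.85118) = 162.749° → normalised to [0°, 360°): 162.749°.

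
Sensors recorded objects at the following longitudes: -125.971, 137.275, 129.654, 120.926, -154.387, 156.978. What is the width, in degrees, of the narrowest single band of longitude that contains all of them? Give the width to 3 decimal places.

Sort the longitudes: -154.387°, -125.971°, +120.926°, +129.654°, +137.275°, +156.978°.
Eastward gaps between consecutive values (wrapping around): 28.416°, 246.897°, 8.728°, 7.621°, 19.703°, 48.635°.
Largest gap = 246.897° ⇒ minimal covering band is its complement: 360° − 246.897° = 113.103°.
Band runs from +120.926° eastward to -125.971°, crossing the antimeridian.

113.103°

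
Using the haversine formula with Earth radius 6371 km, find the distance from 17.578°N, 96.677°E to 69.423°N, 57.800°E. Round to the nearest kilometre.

Δλ = 57.800 − 96.677 = -38.877°.
Δφ = 69.423 − 17.578 = 51.845°.
a = sin²(Δφ/2) + cos φ₁ · cos φ₂ · sin²(Δλ/2) = 0.228213.
c = 2·atan2(√a, √(1−a)) = 0.99611 rad → d = 6371·c ≈ 6346.19 km.

6346 km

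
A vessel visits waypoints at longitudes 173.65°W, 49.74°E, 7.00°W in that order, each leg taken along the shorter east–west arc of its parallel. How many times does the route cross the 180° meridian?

Leg 1: -173.65° → +49.74°, shortest Δλ = -136.61° (west) — crosses 180°.
Leg 2: +49.74° → -7.00°, shortest Δλ = -56.74° (west) — does not cross 180°.
Total crossings: 1.

1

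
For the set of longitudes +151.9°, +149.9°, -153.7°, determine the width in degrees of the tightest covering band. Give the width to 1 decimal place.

56.4°

Sort the longitudes: -153.7°, +149.9°, +151.9°.
Eastward gaps between consecutive values (wrapping around): 303.6°, 2.0°, 54.4°.
Largest gap = 303.6° ⇒ minimal covering band is its complement: 360° − 303.6° = 56.4°.
Band runs from +149.9° eastward to -153.7°, crossing the antimeridian.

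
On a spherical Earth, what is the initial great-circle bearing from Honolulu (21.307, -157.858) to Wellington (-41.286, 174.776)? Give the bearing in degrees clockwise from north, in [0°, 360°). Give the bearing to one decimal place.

Δλ = 174.776 − -157.858 = 332.634°; wrapped into (−180°, 180°]: -27.366°.
θ = atan2( sin Δλ · cos φ₂ , cos φ₁ · sin φ₂ − sin φ₁ · cos φ₂ · cos Δλ )
  = atan2(-0.34541, -0.85720) = -158.053° → normalised to [0°, 360°): 201.947°.

201.9°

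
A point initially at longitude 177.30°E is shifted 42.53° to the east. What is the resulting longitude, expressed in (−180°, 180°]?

Start at +177.30°; shift +42.53° → +219.83°.
+219.83° lies outside (−180°, 180°]; subtract 360° → -140.17°.

140.17°W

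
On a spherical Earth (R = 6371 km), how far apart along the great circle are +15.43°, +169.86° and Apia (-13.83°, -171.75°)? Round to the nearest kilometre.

3831 km

Δλ = -171.75 − 169.86 = -341.61°; wrapped into (−180°, 180°]: 18.39°.
Δφ = -13.83 − 15.43 = -29.26°.
a = sin²(Δφ/2) + cos φ₁ · cos φ₂ · sin²(Δλ/2) = 0.087695.
c = 2·atan2(√a, √(1−a)) = 0.60128 rad → d = 6371·c ≈ 3830.78 km.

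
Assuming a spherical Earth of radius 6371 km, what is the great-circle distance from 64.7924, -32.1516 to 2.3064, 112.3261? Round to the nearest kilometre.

Δλ = 112.3261 − -32.1516 = 144.4777°.
Δφ = 2.3064 − 64.7924 = -62.4860°.
a = sin²(Δφ/2) + cos φ₁ · cos φ₂ · sin²(Δλ/2) = 0.654972.
c = 2·atan2(√a, √(1−a)) = 1.88593 rad → d = 6371·c ≈ 12015.26 km.

12015 km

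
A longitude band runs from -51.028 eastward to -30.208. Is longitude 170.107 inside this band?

No

Band width going east from -51.028° to -30.208°: ((-30.208 − -51.028) mod 360) = 20.820°.
Offset of +170.107° east of the west edge: ((170.107 − -51.028) mod 360) = 221.135°.
221.135° > 20.820° ⇒ outside.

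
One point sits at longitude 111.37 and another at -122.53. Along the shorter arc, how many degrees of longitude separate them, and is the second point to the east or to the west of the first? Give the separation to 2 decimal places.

Raw difference: -122.53 − 111.37 = -233.9°.
Normalise into (−180°, 180°]: -233.9° + 360° = 126.1°.
Positive ⇒ the second point lies to the east; separation 126.10°.

126.10° east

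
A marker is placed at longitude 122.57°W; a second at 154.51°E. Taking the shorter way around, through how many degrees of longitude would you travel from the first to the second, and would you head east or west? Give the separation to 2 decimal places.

82.92° west

Raw difference: 154.51 − -122.57 = 277.08°.
Normalise into (−180°, 180°]: 277.08° − 360° = -82.92°.
Negative ⇒ the second point lies to the west; separation 82.92°.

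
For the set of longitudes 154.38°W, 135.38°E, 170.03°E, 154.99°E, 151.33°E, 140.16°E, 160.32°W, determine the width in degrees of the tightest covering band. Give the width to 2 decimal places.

Sort the longitudes: -160.32°, -154.38°, +135.38°, +140.16°, +151.33°, +154.99°, +170.03°.
Eastward gaps between consecutive values (wrapping around): 5.94°, 289.76°, 4.78°, 11.17°, 3.66°, 15.04°, 29.65°.
Largest gap = 289.76° ⇒ minimal covering band is its complement: 360° − 289.76° = 70.24°.
Band runs from +135.38° eastward to -154.38°, crossing the antimeridian.

70.24°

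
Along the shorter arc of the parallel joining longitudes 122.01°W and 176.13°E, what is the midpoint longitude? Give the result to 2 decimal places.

152.94°W

Signed shortest Δλ from -122.01° to +176.13° is -61.86°.
Midpoint longitude = -122.01° + (-61.86°)/2 = -122.01° − 30.93° = -152.94°.
(The naïve average (-122.01 + +176.13)/2 = 27.06° is on the wrong side of the globe.)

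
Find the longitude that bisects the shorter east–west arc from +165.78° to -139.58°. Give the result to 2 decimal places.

Signed shortest Δλ from +165.78° to -139.58° is +54.64°.
Midpoint longitude = +165.78° + (+54.64°)/2 = +165.78° + 27.32° = +193.10°.
Normalise into (−180°, 180°]: -166.90°.
(The naïve average (+165.78 + -139.58)/2 = 13.1° is on the wrong side of the globe.)

-166.90°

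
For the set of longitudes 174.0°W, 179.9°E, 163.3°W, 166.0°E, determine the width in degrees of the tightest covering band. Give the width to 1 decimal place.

Sort the longitudes: -174.0°, -163.3°, +166.0°, +179.9°.
Eastward gaps between consecutive values (wrapping around): 10.7°, 329.3°, 13.9°, 6.1°.
Largest gap = 329.3° ⇒ minimal covering band is its complement: 360° − 329.3° = 30.7°.
Band runs from +166.0° eastward to -163.3°, crossing the antimeridian.

30.7°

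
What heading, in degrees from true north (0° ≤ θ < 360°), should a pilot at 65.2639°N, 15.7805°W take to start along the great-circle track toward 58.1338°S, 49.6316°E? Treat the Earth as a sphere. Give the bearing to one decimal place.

139.1°

Δλ = 49.6316 − -15.7805 = 65.4121°.
θ = atan2( sin Δλ · cos φ₂ , cos φ₁ · sin φ₂ − sin φ₁ · cos φ₂ · cos Δλ )
  = atan2(0.48007, -0.55489) = 139.135° → normalised to [0°, 360°): 139.135°.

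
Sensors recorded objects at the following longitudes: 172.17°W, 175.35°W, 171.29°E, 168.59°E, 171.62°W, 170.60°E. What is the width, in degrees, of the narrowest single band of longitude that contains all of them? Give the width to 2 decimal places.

19.79°

Sort the longitudes: -175.35°, -172.17°, -171.62°, +168.59°, +170.60°, +171.29°.
Eastward gaps between consecutive values (wrapping around): 3.18°, 0.55°, 340.21°, 2.01°, 0.69°, 13.36°.
Largest gap = 340.21° ⇒ minimal covering band is its complement: 360° − 340.21° = 19.79°.
Band runs from +168.59° eastward to -171.62°, crossing the antimeridian.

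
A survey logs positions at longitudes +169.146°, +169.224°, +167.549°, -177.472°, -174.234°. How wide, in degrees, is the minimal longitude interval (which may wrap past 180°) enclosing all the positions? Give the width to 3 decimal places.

Sort the longitudes: -177.472°, -174.234°, +167.549°, +169.146°, +169.224°.
Eastward gaps between consecutive values (wrapping around): 3.238°, 341.783°, 1.597°, 0.078°, 13.304°.
Largest gap = 341.783° ⇒ minimal covering band is its complement: 360° − 341.783° = 18.217°.
Band runs from +167.549° eastward to -174.234°, crossing the antimeridian.

18.217°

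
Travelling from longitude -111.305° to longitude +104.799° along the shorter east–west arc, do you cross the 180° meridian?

Naïve |104.799 − -111.305| = 216.104° > 180°, so the shorter arc goes the other way round — across 180°.
Signed shortest Δλ = ((104.799 − -111.305 + 180) mod 360) − 180 = -143.896°.
Going west by 143.896° from -111.305° passes through 180° before reaching +104.799°.

Yes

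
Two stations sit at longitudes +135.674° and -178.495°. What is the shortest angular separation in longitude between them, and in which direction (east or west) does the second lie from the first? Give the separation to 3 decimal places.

Raw difference: -178.495 − 135.674 = -314.169°.
Normalise into (−180°, 180°]: -314.169° + 360° = 45.831°.
Positive ⇒ the second point lies to the east; separation 45.831°.

45.831° east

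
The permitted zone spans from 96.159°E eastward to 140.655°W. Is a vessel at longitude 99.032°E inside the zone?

Band width going east from +96.159° to -140.655°: ((-140.655 − 96.159) mod 360) = 123.186°.
Offset of +99.032° east of the west edge: ((99.032 − 96.159) mod 360) = 2.873°.
2.873° ≤ 123.186° ⇒ inside.

Yes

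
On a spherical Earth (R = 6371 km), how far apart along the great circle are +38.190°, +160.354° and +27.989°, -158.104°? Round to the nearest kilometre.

Δλ = -158.104 − 160.354 = -318.458°; wrapped into (−180°, 180°]: 41.542°.
Δφ = 27.989 − 38.190 = -10.201°.
a = sin²(Δφ/2) + cos φ₁ · cos φ₂ · sin²(Δλ/2) = 0.095189.
c = 2·atan2(√a, √(1−a)) = 0.62729 rad → d = 6371·c ≈ 3996.46 km.

3996 km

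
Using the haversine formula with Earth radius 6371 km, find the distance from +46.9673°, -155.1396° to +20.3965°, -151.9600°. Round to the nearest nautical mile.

Δλ = -151.9600 − -155.1396 = 3.1796°.
Δφ = 20.3965 − 46.9673 = -26.5708°.
a = sin²(Δφ/2) + cos φ₁ · cos φ₂ · sin²(Δλ/2) = 0.053301.
c = 2·atan2(√a, √(1−a)) = 0.46594 rad → d = 6371·c ≈ 2968.53 km ≈ 1602.88 nmi.

1603 nmi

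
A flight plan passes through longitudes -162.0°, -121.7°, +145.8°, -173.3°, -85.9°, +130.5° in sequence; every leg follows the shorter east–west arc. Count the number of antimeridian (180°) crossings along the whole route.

3

Leg 1: -162.0° → -121.7°, shortest Δλ = 40.3° (east) — does not cross 180°.
Leg 2: -121.7° → +145.8°, shortest Δλ = -92.5° (west) — crosses 180°.
Leg 3: +145.8° → -173.3°, shortest Δλ = 40.9° (east) — crosses 180°.
Leg 4: -173.3° → -85.9°, shortest Δλ = 87.4° (east) — does not cross 180°.
Leg 5: -85.9° → +130.5°, shortest Δλ = -143.6° (west) — crosses 180°.
Total crossings: 3.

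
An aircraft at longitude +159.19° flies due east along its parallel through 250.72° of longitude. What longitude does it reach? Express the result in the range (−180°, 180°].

Start at +159.19°; shift +250.72° → +409.91°.
+409.91° lies outside (−180°, 180°]; subtract 360° → +49.91°.

+49.91°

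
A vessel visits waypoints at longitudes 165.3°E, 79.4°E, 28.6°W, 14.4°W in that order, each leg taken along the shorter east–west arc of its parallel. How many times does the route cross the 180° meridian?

0

Leg 1: +165.3° → +79.4°, shortest Δλ = -85.9° (west) — does not cross 180°.
Leg 2: +79.4° → -28.6°, shortest Δλ = -108.0° (west) — does not cross 180°.
Leg 3: -28.6° → -14.4°, shortest Δλ = 14.2° (east) — does not cross 180°.
Total crossings: 0.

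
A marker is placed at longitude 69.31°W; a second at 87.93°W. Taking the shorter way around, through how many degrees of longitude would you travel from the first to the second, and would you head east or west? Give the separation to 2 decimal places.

Raw difference: -87.93 − -69.31 = -18.62°.
Normalise into (−180°, 180°]: -18.62° stays -18.62°.
Negative ⇒ the second point lies to the west; separation 18.62°.

18.62° west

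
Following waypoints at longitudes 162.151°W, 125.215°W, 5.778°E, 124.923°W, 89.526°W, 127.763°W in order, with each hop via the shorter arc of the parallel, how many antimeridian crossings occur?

Leg 1: -162.151° → -125.215°, shortest Δλ = 36.936° (east) — does not cross 180°.
Leg 2: -125.215° → +5.778°, shortest Δλ = 130.993° (east) — does not cross 180°.
Leg 3: +5.778° → -124.923°, shortest Δλ = -130.701° (west) — does not cross 180°.
Leg 4: -124.923° → -89.526°, shortest Δλ = 35.397° (east) — does not cross 180°.
Leg 5: -89.526° → -127.763°, shortest Δλ = -38.237° (west) — does not cross 180°.
Total crossings: 0.

0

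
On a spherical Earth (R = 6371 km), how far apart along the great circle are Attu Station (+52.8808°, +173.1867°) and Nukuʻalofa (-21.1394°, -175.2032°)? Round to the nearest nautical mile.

Δλ = -175.2032 − 173.1867 = -348.3899°; wrapped into (−180°, 180°]: 11.6101°.
Δφ = -21.1394 − 52.8808 = -74.0202°.
a = sin²(Δφ/2) + cos φ₁ · cos φ₂ · sin²(Δλ/2) = 0.368109.
c = 2·atan2(√a, √(1−a)) = 1.30386 rad → d = 6371·c ≈ 8306.86 km ≈ 4485.35 nmi.

4485 nmi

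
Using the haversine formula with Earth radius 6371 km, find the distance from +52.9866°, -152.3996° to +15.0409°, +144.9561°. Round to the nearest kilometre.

Δλ = 144.9561 − -152.3996 = 297.3557°; wrapped into (−180°, 180°]: -62.6443°.
Δφ = 15.0409 − 52.9866 = -37.9457°.
a = sin²(Δφ/2) + cos φ₁ · cos φ₂ · sin²(Δλ/2) = 0.262817.
c = 2·atan2(√a, √(1−a)) = 1.07655 rad → d = 6371·c ≈ 6858.71 km.

6859 km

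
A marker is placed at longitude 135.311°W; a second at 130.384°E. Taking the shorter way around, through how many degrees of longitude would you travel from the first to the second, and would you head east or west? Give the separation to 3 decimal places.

Raw difference: 130.384 − -135.311 = 265.695°.
Normalise into (−180°, 180°]: 265.695° − 360° = -94.305°.
Negative ⇒ the second point lies to the west; separation 94.305°.

94.305° west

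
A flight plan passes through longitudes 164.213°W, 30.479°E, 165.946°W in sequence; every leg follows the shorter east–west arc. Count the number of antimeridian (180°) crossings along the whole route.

Leg 1: -164.213° → +30.479°, shortest Δλ = -165.308° (west) — crosses 180°.
Leg 2: +30.479° → -165.946°, shortest Δλ = 163.575° (east) — crosses 180°.
Total crossings: 2.

2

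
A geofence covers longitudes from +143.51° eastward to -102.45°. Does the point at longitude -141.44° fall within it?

Yes

Band width going east from +143.51° to -102.45°: ((-102.45 − 143.51) mod 360) = 114.04°.
Offset of -141.44° east of the west edge: ((-141.44 − 143.51) mod 360) = 75.05°.
75.05° ≤ 114.04° ⇒ inside.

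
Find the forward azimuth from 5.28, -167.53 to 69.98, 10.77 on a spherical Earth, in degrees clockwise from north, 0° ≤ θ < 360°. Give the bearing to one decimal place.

Δλ = 10.77 − -167.53 = 178.30°.
θ = atan2( sin Δλ · cos φ₂ , cos φ₁ · sin φ₂ − sin φ₁ · cos φ₂ · cos Δλ )
  = atan2(0.01016, 0.96708) = 0.602° → normalised to [0°, 360°): 0.602°.

0.6°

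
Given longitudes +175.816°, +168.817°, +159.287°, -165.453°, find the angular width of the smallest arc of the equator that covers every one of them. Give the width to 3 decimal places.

Sort the longitudes: -165.453°, +159.287°, +168.817°, +175.816°.
Eastward gaps between consecutive values (wrapping around): 324.740°, 9.530°, 6.999°, 18.731°.
Largest gap = 324.740° ⇒ minimal covering band is its complement: 360° − 324.740° = 35.260°.
Band runs from +159.287° eastward to -165.453°, crossing the antimeridian.

35.260°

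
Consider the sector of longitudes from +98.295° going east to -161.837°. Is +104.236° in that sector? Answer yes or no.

Yes

Band width going east from +98.295° to -161.837°: ((-161.837 − 98.295) mod 360) = 99.868°.
Offset of +104.236° east of the west edge: ((104.236 − 98.295) mod 360) = 5.941°.
5.941° ≤ 99.868° ⇒ inside.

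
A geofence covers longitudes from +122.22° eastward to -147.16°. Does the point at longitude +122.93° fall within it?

Yes

Band width going east from +122.22° to -147.16°: ((-147.16 − 122.22) mod 360) = 90.62°.
Offset of +122.93° east of the west edge: ((122.93 − 122.22) mod 360) = 0.71°.
0.71° ≤ 90.62° ⇒ inside.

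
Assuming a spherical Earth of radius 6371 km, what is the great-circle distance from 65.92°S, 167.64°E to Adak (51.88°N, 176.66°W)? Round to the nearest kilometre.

Δλ = -176.66 − 167.64 = -344.30°; wrapped into (−180°, 180°]: 15.70°.
Δφ = 51.88 − -65.92 = 117.80°.
a = sin²(Δφ/2) + cos φ₁ · cos φ₂ · sin²(Δλ/2) = 0.737892.
c = 2·atan2(√a, √(1−a)) = 2.06665 rad → d = 6371·c ≈ 13166.63 km.

13167 km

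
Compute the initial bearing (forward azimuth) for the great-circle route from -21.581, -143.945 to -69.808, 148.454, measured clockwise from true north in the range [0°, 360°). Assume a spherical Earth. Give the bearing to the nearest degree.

Δλ = 148.454 − -143.945 = 292.399°; wrapped into (−180°, 180°]: -67.601°.
θ = atan2( sin Δλ · cos φ₂ , cos φ₁ · sin φ₂ − sin φ₁ · cos φ₂ · cos Δλ )
  = atan2(-0.31913, -0.82437) = -158.838° → normalised to [0°, 360°): 201.162°.

201°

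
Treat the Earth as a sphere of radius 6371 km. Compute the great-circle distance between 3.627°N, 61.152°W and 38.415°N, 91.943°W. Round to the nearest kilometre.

4968 km

Δλ = -91.943 − -61.152 = -30.791°.
Δφ = 38.415 − 3.627 = 34.788°.
a = sin²(Δφ/2) + cos φ₁ · cos φ₂ · sin²(Δλ/2) = 0.144478.
c = 2·atan2(√a, √(1−a)) = 0.77981 rad → d = 6371·c ≈ 4968.20 km.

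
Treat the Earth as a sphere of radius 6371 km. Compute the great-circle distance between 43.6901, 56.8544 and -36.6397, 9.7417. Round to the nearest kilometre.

10118 km

Δλ = 9.7417 − 56.8544 = -47.1127°.
Δφ = -36.6397 − 43.6901 = -80.3298°.
a = sin²(Δφ/2) + cos φ₁ · cos φ₂ · sin²(Δλ/2) = 0.508683.
c = 2·atan2(√a, √(1−a)) = 1.58816 rad → d = 6371·c ≈ 10118.19 km.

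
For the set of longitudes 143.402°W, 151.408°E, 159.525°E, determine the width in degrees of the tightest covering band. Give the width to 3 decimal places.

65.190°

Sort the longitudes: -143.402°, +151.408°, +159.525°.
Eastward gaps between consecutive values (wrapping around): 294.810°, 8.117°, 57.073°.
Largest gap = 294.810° ⇒ minimal covering band is its complement: 360° − 294.810° = 65.190°.
Band runs from +151.408° eastward to -143.402°, crossing the antimeridian.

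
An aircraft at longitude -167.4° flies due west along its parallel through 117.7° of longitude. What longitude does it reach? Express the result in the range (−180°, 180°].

Start at -167.4°; shift −117.7° → -285.1°.
-285.1° lies outside (−180°, 180°]; add 360° → +74.9°.

+74.9°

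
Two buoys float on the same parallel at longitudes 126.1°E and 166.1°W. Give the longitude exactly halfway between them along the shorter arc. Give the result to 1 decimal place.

160.0°E

Signed shortest Δλ from +126.1° to -166.1° is +67.8°.
Midpoint longitude = +126.1° + (+67.8°)/2 = +126.1° + 33.9° = +160.0°.
(The naïve average (+126.1 + -166.1)/2 = -20.0° is on the wrong side of the globe.)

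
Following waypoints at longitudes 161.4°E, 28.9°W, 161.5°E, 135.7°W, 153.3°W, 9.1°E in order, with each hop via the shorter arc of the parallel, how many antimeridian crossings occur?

Leg 1: +161.4° → -28.9°, shortest Δλ = 169.7° (east) — crosses 180°.
Leg 2: -28.9° → +161.5°, shortest Δλ = -169.6° (west) — crosses 180°.
Leg 3: +161.5° → -135.7°, shortest Δλ = 62.8° (east) — crosses 180°.
Leg 4: -135.7° → -153.3°, shortest Δλ = -17.6° (west) — does not cross 180°.
Leg 5: -153.3° → +9.1°, shortest Δλ = 162.4° (east) — does not cross 180°.
Total crossings: 3.

3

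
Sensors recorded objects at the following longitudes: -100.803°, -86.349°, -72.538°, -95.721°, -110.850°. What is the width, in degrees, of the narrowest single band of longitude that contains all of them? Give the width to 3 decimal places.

Sort the longitudes: -110.850°, -100.803°, -95.721°, -86.349°, -72.538°.
Eastward gaps between consecutive values (wrapping around): 10.047°, 5.082°, 9.372°, 13.811°, 321.688°.
Largest gap = 321.688° ⇒ minimal covering band is its complement: 360° − 321.688° = 38.312°.
Band runs from -110.850° eastward to -72.538°.

38.312°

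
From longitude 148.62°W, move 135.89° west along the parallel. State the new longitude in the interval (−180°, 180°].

75.49°E

Start at -148.62°; shift −135.89° → -284.51°.
-284.51° lies outside (−180°, 180°]; add 360° → +75.49°.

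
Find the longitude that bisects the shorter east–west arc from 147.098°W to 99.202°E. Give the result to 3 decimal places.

156.052°E

Signed shortest Δλ from -147.098° to +99.202° is -113.700°.
Midpoint longitude = -147.098° + (-113.700°)/2 = -147.098° − 56.850° = -203.948°.
Normalise into (−180°, 180°]: +156.052°.
(The naïve average (-147.098 + +99.202)/2 = -23.948° is on the wrong side of the globe.)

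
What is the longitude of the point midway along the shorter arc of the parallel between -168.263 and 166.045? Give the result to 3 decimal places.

Signed shortest Δλ from -168.263° to +166.045° is -25.692°.
Midpoint longitude = -168.263° + (-25.692°)/2 = -168.263° − 12.846° = -181.109°.
Normalise into (−180°, 180°]: +178.891°.
(The naïve average (-168.263 + +166.045)/2 = -1.109° is on the wrong side of the globe.)

+178.891°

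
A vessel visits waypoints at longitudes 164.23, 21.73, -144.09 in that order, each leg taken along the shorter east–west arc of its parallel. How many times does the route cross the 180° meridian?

Leg 1: +164.23° → +21.73°, shortest Δλ = -142.5° (west) — does not cross 180°.
Leg 2: +21.73° → -144.09°, shortest Δλ = -165.82° (west) — does not cross 180°.
Total crossings: 0.

0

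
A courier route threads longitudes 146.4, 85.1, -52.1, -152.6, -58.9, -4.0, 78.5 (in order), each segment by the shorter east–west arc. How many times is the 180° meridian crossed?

0

Leg 1: +146.4° → +85.1°, shortest Δλ = -61.3° (west) — does not cross 180°.
Leg 2: +85.1° → -52.1°, shortest Δλ = -137.2° (west) — does not cross 180°.
Leg 3: -52.1° → -152.6°, shortest Δλ = -100.5° (west) — does not cross 180°.
Leg 4: -152.6° → -58.9°, shortest Δλ = 93.7° (east) — does not cross 180°.
Leg 5: -58.9° → -4.0°, shortest Δλ = 54.9° (east) — does not cross 180°.
Leg 6: -4.0° → +78.5°, shortest Δλ = 82.5° (east) — does not cross 180°.
Total crossings: 0.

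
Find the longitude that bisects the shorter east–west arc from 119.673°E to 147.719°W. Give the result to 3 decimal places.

Signed shortest Δλ from +119.673° to -147.719° is +92.608°.
Midpoint longitude = +119.673° + (+92.608°)/2 = +119.673° + 46.304° = +165.977°.
(The naïve average (+119.673 + -147.719)/2 = -14.023° is on the wrong side of the globe.)

165.977°E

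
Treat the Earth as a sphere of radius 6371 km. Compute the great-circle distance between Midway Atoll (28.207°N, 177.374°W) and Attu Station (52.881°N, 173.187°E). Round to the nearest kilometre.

2852 km

Δλ = 173.187 − -177.374 = 350.561°; wrapped into (−180°, 180°]: -9.439°.
Δφ = 52.881 − 28.207 = 24.674°.
a = sin²(Δφ/2) + cos φ₁ · cos φ₂ · sin²(Δλ/2) = 0.049251.
c = 2·atan2(√a, √(1−a)) = 0.44758 rad → d = 6371·c ≈ 2851.53 km.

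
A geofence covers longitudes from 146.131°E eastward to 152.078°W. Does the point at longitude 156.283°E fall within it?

Band width going east from +146.131° to -152.078°: ((-152.078 − 146.131) mod 360) = 61.791°.
Offset of +156.283° east of the west edge: ((156.283 − 146.131) mod 360) = 10.152°.
10.152° ≤ 61.791° ⇒ inside.

Yes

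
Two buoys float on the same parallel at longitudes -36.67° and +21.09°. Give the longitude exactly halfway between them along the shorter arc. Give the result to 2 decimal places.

Signed shortest Δλ from -36.67° to +21.09° is +57.76°.
Midpoint longitude = -36.67° + (+57.76°)/2 = -36.67° + 28.88° = -7.79°.

-7.79°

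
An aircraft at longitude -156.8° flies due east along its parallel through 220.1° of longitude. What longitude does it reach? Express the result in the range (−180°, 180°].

Start at -156.8°; shift +220.1° → +63.3°.
+63.3° already lies in (−180°, 180°].

+63.3°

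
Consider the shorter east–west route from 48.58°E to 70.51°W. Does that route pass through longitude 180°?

Signed shortest Δλ = ((-70.51 − 48.58 + 180) mod 360) − 180 = -119.09°.
Going west by 119.09° from +48.58° reaches -70.51° without touching 180°.

No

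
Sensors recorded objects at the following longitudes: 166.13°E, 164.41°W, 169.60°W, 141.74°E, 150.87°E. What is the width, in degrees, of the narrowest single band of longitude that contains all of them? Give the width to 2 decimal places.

Sort the longitudes: -169.60°, -164.41°, +141.74°, +150.87°, +166.13°.
Eastward gaps between consecutive values (wrapping around): 5.19°, 306.15°, 9.13°, 15.26°, 24.27°.
Largest gap = 306.15° ⇒ minimal covering band is its complement: 360° − 306.15° = 53.85°.
Band runs from +141.74° eastward to -164.41°, crossing the antimeridian.

53.85°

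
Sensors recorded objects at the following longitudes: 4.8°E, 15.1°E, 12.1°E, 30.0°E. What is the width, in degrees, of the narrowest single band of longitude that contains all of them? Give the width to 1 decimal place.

Sort the longitudes: +4.8°, +12.1°, +15.1°, +30.0°.
Eastward gaps between consecutive values (wrapping around): 7.3°, 3.0°, 14.9°, 334.8°.
Largest gap = 334.8° ⇒ minimal covering band is its complement: 360° − 334.8° = 25.2°.
Band runs from +4.8° eastward to +30.0°.

25.2°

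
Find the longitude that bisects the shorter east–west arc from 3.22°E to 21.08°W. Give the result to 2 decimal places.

8.93°W

Signed shortest Δλ from +3.22° to -21.08° is -24.30°.
Midpoint longitude = +3.22° + (-24.30°)/2 = +3.22° − 12.15° = -8.93°.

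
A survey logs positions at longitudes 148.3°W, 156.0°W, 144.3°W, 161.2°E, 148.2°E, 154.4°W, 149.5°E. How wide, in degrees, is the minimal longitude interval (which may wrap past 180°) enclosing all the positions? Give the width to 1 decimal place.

67.5°

Sort the longitudes: -156.0°, -154.4°, -148.3°, -144.3°, +148.2°, +149.5°, +161.2°.
Eastward gaps between consecutive values (wrapping around): 1.6°, 6.1°, 4.0°, 292.5°, 1.3°, 11.7°, 42.8°.
Largest gap = 292.5° ⇒ minimal covering band is its complement: 360° − 292.5° = 67.5°.
Band runs from +148.2° eastward to -144.3°, crossing the antimeridian.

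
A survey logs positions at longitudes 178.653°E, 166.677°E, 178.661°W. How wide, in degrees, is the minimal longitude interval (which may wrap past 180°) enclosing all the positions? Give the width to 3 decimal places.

14.662°

Sort the longitudes: -178.661°, +166.677°, +178.653°.
Eastward gaps between consecutive values (wrapping around): 345.338°, 11.976°, 2.686°.
Largest gap = 345.338° ⇒ minimal covering band is its complement: 360° − 345.338° = 14.662°.
Band runs from +166.677° eastward to -178.661°, crossing the antimeridian.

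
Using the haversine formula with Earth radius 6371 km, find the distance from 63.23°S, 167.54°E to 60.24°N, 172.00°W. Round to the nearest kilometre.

Δλ = -172.00 − 167.54 = -339.54°; wrapped into (−180°, 180°]: 20.46°.
Δφ = 60.24 − -63.23 = 123.47°.
a = sin²(Δφ/2) + cos φ₁ · cos φ₂ · sin²(Δλ/2) = 0.782802.
c = 2·atan2(√a, √(1−a)) = 2.17196 rad → d = 6371·c ≈ 13837.57 km.

13838 km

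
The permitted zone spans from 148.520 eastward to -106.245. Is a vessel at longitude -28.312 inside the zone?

Band width going east from +148.520° to -106.245°: ((-106.245 − 148.520) mod 360) = 105.235°.
Offset of -28.312° east of the west edge: ((-28.312 − 148.520) mod 360) = 183.168°.
183.168° > 105.235° ⇒ outside.

No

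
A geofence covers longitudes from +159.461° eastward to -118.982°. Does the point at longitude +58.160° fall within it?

Band width going east from +159.461° to -118.982°: ((-118.982 − 159.461) mod 360) = 81.557°.
Offset of +58.160° east of the west edge: ((58.160 − 159.461) mod 360) = 258.699°.
258.699° > 81.557° ⇒ outside.

No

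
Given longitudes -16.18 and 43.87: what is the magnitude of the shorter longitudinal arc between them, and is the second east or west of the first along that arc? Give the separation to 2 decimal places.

Raw difference: 43.87 − -16.18 = 60.05°.
Normalise into (−180°, 180°]: 60.05° stays 60.05°.
Positive ⇒ the second point lies to the east; separation 60.05°.

60.05° east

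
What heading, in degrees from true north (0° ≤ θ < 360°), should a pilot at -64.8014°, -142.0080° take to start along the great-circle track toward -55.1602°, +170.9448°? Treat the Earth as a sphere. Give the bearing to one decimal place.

270.4°

Δλ = 170.9448 − -142.0080 = 312.9528°; wrapped into (−180°, 180°]: -47.0472°.
θ = atan2( sin Δλ · cos φ₂ , cos φ₁ · sin φ₂ − sin φ₁ · cos φ₂ · cos Δλ )
  = atan2(-0.41813, 0.00279) = -89.618° → normalised to [0°, 360°): 270.382°.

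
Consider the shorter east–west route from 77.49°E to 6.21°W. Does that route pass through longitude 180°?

Signed shortest Δλ = ((-6.21 − 77.49 + 180) mod 360) − 180 = -83.7°.
Going west by 83.7° from +77.49° reaches -6.21° without touching 180°.

No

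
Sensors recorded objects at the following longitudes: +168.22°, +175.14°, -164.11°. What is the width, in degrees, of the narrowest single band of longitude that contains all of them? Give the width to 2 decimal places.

27.67°

Sort the longitudes: -164.11°, +168.22°, +175.14°.
Eastward gaps between consecutive values (wrapping around): 332.33°, 6.92°, 20.75°.
Largest gap = 332.33° ⇒ minimal covering band is its complement: 360° − 332.33° = 27.67°.
Band runs from +168.22° eastward to -164.11°, crossing the antimeridian.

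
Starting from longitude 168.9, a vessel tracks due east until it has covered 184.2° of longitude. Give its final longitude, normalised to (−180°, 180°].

-6.9°

Start at +168.9°; shift +184.2° → +353.1°.
+353.1° lies outside (−180°, 180°]; subtract 360° → -6.9°.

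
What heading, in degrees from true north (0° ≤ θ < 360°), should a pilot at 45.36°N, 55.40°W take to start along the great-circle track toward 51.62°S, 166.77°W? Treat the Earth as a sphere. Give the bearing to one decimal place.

236.0°

Δλ = -166.77 − -55.40 = -111.37°.
θ = atan2( sin Δλ · cos φ₂ , cos φ₁ · sin φ₂ − sin φ₁ · cos φ₂ · cos Δλ )
  = atan2(-0.57819, -0.38984) = -123.989° → normalised to [0°, 360°): 236.011°.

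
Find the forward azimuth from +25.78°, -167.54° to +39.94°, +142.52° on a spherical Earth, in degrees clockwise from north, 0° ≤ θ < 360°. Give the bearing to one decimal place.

301.8°

Δλ = 142.52 − -167.54 = 310.06°; wrapped into (−180°, 180°]: -49.94°.
θ = atan2( sin Δλ · cos φ₂ , cos φ₁ · sin φ₂ − sin φ₁ · cos φ₂ · cos Δλ )
  = atan2(-0.58682, 0.36348) = -58.226° → normalised to [0°, 360°): 301.774°.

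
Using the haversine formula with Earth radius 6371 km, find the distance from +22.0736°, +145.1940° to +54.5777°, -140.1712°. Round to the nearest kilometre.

7044 km

Δλ = -140.1712 − 145.1940 = -285.3652°; wrapped into (−180°, 180°]: 74.6348°.
Δφ = 54.5777 − 22.0736 = 32.5041°.
a = sin²(Δφ/2) + cos φ₁ · cos φ₂ · sin²(Δλ/2) = 0.275721.
c = 2·atan2(√a, √(1−a)) = 1.10565 rad → d = 6371·c ≈ 7044.07 km.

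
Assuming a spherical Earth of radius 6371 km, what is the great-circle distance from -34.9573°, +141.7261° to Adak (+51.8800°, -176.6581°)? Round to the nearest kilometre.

10470 km

Δλ = -176.6581 − 141.7261 = -318.3842°; wrapped into (−180°, 180°]: 41.6158°.
Δφ = 51.8800 − -34.9573 = 86.8373°.
a = sin²(Δφ/2) + cos φ₁ · cos φ₂ · sin²(Δλ/2) = 0.536259.
c = 2·atan2(√a, √(1−a)) = 1.64338 rad → d = 6371·c ≈ 10469.97 km.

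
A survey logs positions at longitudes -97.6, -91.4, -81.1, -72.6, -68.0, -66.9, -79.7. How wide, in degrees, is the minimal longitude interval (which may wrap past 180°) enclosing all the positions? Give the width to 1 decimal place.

Sort the longitudes: -97.6°, -91.4°, -81.1°, -79.7°, -72.6°, -68.0°, -66.9°.
Eastward gaps between consecutive values (wrapping around): 6.2°, 10.3°, 1.4°, 7.1°, 4.6°, 1.1°, 329.3°.
Largest gap = 329.3° ⇒ minimal covering band is its complement: 360° − 329.3° = 30.7°.
Band runs from -97.6° eastward to -66.9°.

30.7°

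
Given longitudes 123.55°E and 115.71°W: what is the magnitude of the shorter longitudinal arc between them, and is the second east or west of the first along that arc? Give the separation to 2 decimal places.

120.74° east

Raw difference: -115.71 − 123.55 = -239.26°.
Normalise into (−180°, 180°]: -239.26° + 360° = 120.74°.
Positive ⇒ the second point lies to the east; separation 120.74°.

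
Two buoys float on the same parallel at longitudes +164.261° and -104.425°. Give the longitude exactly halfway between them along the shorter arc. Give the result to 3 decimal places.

Signed shortest Δλ from +164.261° to -104.425° is +91.314°.
Midpoint longitude = +164.261° + (+91.314°)/2 = +164.261° + 45.657° = +209.918°.
Normalise into (−180°, 180°]: -150.082°.
(The naïve average (+164.261 + -104.425)/2 = 29.918° is on the wrong side of the globe.)

-150.082°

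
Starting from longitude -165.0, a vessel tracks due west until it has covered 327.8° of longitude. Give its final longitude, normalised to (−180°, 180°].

Start at -165.0°; shift −327.8° → -492.8°.
-492.8° lies outside (−180°, 180°]; add 360° → -132.8°.

-132.8°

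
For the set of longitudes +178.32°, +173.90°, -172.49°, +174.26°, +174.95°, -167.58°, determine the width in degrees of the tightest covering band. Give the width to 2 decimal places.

18.52°

Sort the longitudes: -172.49°, -167.58°, +173.90°, +174.26°, +174.95°, +178.32°.
Eastward gaps between consecutive values (wrapping around): 4.91°, 341.48°, 0.36°, 0.69°, 3.37°, 9.19°.
Largest gap = 341.48° ⇒ minimal covering band is its complement: 360° − 341.48° = 18.52°.
Band runs from +173.90° eastward to -167.58°, crossing the antimeridian.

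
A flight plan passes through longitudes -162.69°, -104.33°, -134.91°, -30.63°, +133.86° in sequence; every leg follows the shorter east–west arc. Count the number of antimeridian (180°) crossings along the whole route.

0

Leg 1: -162.69° → -104.33°, shortest Δλ = 58.36° (east) — does not cross 180°.
Leg 2: -104.33° → -134.91°, shortest Δλ = -30.58° (west) — does not cross 180°.
Leg 3: -134.91° → -30.63°, shortest Δλ = 104.28° (east) — does not cross 180°.
Leg 4: -30.63° → +133.86°, shortest Δλ = 164.49° (east) — does not cross 180°.
Total crossings: 0.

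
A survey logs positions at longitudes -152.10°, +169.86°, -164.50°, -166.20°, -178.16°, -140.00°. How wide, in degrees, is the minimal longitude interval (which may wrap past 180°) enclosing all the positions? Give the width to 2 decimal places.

50.14°

Sort the longitudes: -178.16°, -166.20°, -164.50°, -152.10°, -140.00°, +169.86°.
Eastward gaps between consecutive values (wrapping around): 11.96°, 1.70°, 12.40°, 12.10°, 309.86°, 11.98°.
Largest gap = 309.86° ⇒ minimal covering band is its complement: 360° − 309.86° = 50.14°.
Band runs from +169.86° eastward to -140.00°, crossing the antimeridian.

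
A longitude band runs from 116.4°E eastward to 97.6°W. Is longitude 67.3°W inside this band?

No

Band width going east from +116.4° to -97.6°: ((-97.6 − 116.4) mod 360) = 146.0°.
Offset of -67.3° east of the west edge: ((-67.3 − 116.4) mod 360) = 176.3°.
176.3° > 146.0° ⇒ outside.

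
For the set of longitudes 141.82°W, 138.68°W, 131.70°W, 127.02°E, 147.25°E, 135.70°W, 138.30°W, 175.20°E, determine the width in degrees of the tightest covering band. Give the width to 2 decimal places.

Sort the longitudes: -141.82°, -138.68°, -138.30°, -135.70°, -131.70°, +127.02°, +147.25°, +175.20°.
Eastward gaps between consecutive values (wrapping around): 3.14°, 0.38°, 2.60°, 4.00°, 258.72°, 20.23°, 27.95°, 42.98°.
Largest gap = 258.72° ⇒ minimal covering band is its complement: 360° − 258.72° = 101.28°.
Band runs from +127.02° eastward to -131.70°, crossing the antimeridian.

101.28°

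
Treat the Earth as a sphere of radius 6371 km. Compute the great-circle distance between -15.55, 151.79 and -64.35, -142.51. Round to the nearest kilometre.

7293 km

Δλ = -142.51 − 151.79 = -294.30°; wrapped into (−180°, 180°]: 65.70°.
Δφ = -64.35 − -15.55 = -48.80°.
a = sin²(Δφ/2) + cos φ₁ · cos φ₂ · sin²(Δλ/2) = 0.293363.
c = 2·atan2(√a, √(1−a)) = 1.14475 rad → d = 6371·c ≈ 7293.20 km.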